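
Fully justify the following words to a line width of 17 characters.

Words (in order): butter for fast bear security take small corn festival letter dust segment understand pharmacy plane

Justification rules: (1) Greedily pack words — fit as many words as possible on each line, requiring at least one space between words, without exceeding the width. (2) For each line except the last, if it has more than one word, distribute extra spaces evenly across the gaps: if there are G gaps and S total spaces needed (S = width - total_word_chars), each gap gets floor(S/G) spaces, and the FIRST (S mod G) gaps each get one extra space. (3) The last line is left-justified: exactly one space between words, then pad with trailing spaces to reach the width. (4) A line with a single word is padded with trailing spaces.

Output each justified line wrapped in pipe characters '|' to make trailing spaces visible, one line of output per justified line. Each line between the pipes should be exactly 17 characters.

Line 1: ['butter', 'for', 'fast'] (min_width=15, slack=2)
Line 2: ['bear', 'security'] (min_width=13, slack=4)
Line 3: ['take', 'small', 'corn'] (min_width=15, slack=2)
Line 4: ['festival', 'letter'] (min_width=15, slack=2)
Line 5: ['dust', 'segment'] (min_width=12, slack=5)
Line 6: ['understand'] (min_width=10, slack=7)
Line 7: ['pharmacy', 'plane'] (min_width=14, slack=3)

Answer: |butter  for  fast|
|bear     security|
|take  small  corn|
|festival   letter|
|dust      segment|
|understand       |
|pharmacy plane   |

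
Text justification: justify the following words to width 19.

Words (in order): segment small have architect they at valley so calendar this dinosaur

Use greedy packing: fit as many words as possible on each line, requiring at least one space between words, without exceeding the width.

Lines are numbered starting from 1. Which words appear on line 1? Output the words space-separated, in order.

Line 1: ['segment', 'small', 'have'] (min_width=18, slack=1)
Line 2: ['architect', 'they', 'at'] (min_width=17, slack=2)
Line 3: ['valley', 'so', 'calendar'] (min_width=18, slack=1)
Line 4: ['this', 'dinosaur'] (min_width=13, slack=6)

Answer: segment small have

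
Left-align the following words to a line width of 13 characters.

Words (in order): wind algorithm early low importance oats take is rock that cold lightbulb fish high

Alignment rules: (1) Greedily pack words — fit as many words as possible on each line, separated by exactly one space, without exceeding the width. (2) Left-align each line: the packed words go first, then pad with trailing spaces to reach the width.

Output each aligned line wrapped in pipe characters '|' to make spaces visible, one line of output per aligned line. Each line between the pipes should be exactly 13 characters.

Line 1: ['wind'] (min_width=4, slack=9)
Line 2: ['algorithm'] (min_width=9, slack=4)
Line 3: ['early', 'low'] (min_width=9, slack=4)
Line 4: ['importance'] (min_width=10, slack=3)
Line 5: ['oats', 'take', 'is'] (min_width=12, slack=1)
Line 6: ['rock', 'that'] (min_width=9, slack=4)
Line 7: ['cold'] (min_width=4, slack=9)
Line 8: ['lightbulb'] (min_width=9, slack=4)
Line 9: ['fish', 'high'] (min_width=9, slack=4)

Answer: |wind         |
|algorithm    |
|early low    |
|importance   |
|oats take is |
|rock that    |
|cold         |
|lightbulb    |
|fish high    |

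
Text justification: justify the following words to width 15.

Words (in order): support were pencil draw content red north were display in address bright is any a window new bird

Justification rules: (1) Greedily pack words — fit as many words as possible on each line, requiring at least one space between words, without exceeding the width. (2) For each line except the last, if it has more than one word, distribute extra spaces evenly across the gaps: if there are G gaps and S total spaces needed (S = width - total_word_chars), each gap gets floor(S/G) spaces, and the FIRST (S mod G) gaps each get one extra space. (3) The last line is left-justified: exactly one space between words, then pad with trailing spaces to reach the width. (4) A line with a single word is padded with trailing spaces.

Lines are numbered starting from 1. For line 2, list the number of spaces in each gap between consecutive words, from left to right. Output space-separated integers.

Answer: 5

Derivation:
Line 1: ['support', 'were'] (min_width=12, slack=3)
Line 2: ['pencil', 'draw'] (min_width=11, slack=4)
Line 3: ['content', 'red'] (min_width=11, slack=4)
Line 4: ['north', 'were'] (min_width=10, slack=5)
Line 5: ['display', 'in'] (min_width=10, slack=5)
Line 6: ['address', 'bright'] (min_width=14, slack=1)
Line 7: ['is', 'any', 'a', 'window'] (min_width=15, slack=0)
Line 8: ['new', 'bird'] (min_width=8, slack=7)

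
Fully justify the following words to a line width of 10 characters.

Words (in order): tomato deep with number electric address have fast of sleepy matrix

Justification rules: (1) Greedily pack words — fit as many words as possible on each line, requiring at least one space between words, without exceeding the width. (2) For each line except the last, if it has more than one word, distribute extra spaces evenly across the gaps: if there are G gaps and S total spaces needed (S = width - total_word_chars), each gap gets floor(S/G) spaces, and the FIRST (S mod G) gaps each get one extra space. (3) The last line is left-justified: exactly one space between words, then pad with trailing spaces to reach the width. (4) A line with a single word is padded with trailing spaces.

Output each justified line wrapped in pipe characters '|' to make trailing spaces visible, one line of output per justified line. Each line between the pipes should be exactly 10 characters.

Line 1: ['tomato'] (min_width=6, slack=4)
Line 2: ['deep', 'with'] (min_width=9, slack=1)
Line 3: ['number'] (min_width=6, slack=4)
Line 4: ['electric'] (min_width=8, slack=2)
Line 5: ['address'] (min_width=7, slack=3)
Line 6: ['have', 'fast'] (min_width=9, slack=1)
Line 7: ['of', 'sleepy'] (min_width=9, slack=1)
Line 8: ['matrix'] (min_width=6, slack=4)

Answer: |tomato    |
|deep  with|
|number    |
|electric  |
|address   |
|have  fast|
|of  sleepy|
|matrix    |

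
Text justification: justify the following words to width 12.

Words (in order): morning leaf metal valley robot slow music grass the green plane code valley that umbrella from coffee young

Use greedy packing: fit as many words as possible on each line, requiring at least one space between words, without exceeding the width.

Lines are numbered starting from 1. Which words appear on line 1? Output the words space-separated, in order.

Line 1: ['morning', 'leaf'] (min_width=12, slack=0)
Line 2: ['metal', 'valley'] (min_width=12, slack=0)
Line 3: ['robot', 'slow'] (min_width=10, slack=2)
Line 4: ['music', 'grass'] (min_width=11, slack=1)
Line 5: ['the', 'green'] (min_width=9, slack=3)
Line 6: ['plane', 'code'] (min_width=10, slack=2)
Line 7: ['valley', 'that'] (min_width=11, slack=1)
Line 8: ['umbrella'] (min_width=8, slack=4)
Line 9: ['from', 'coffee'] (min_width=11, slack=1)
Line 10: ['young'] (min_width=5, slack=7)

Answer: morning leaf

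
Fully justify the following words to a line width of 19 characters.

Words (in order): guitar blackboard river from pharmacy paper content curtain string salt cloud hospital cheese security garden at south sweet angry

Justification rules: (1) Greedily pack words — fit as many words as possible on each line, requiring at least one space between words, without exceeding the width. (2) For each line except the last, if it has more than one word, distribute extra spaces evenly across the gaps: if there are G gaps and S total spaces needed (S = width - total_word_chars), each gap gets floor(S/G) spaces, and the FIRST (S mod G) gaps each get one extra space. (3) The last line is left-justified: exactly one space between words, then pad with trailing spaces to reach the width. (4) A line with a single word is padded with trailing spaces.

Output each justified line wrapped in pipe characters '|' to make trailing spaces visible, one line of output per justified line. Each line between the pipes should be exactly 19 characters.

Line 1: ['guitar', 'blackboard'] (min_width=17, slack=2)
Line 2: ['river', 'from', 'pharmacy'] (min_width=19, slack=0)
Line 3: ['paper', 'content'] (min_width=13, slack=6)
Line 4: ['curtain', 'string', 'salt'] (min_width=19, slack=0)
Line 5: ['cloud', 'hospital'] (min_width=14, slack=5)
Line 6: ['cheese', 'security'] (min_width=15, slack=4)
Line 7: ['garden', 'at', 'south'] (min_width=15, slack=4)
Line 8: ['sweet', 'angry'] (min_width=11, slack=8)

Answer: |guitar   blackboard|
|river from pharmacy|
|paper       content|
|curtain string salt|
|cloud      hospital|
|cheese     security|
|garden   at   south|
|sweet angry        |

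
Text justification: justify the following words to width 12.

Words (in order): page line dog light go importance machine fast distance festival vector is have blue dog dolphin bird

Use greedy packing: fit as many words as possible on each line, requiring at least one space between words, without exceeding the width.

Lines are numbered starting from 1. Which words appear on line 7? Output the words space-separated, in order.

Answer: vector is

Derivation:
Line 1: ['page', 'line'] (min_width=9, slack=3)
Line 2: ['dog', 'light', 'go'] (min_width=12, slack=0)
Line 3: ['importance'] (min_width=10, slack=2)
Line 4: ['machine', 'fast'] (min_width=12, slack=0)
Line 5: ['distance'] (min_width=8, slack=4)
Line 6: ['festival'] (min_width=8, slack=4)
Line 7: ['vector', 'is'] (min_width=9, slack=3)
Line 8: ['have', 'blue'] (min_width=9, slack=3)
Line 9: ['dog', 'dolphin'] (min_width=11, slack=1)
Line 10: ['bird'] (min_width=4, slack=8)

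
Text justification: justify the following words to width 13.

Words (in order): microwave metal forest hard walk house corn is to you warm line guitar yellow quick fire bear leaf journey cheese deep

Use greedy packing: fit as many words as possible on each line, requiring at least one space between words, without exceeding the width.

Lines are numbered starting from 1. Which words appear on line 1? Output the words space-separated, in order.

Answer: microwave

Derivation:
Line 1: ['microwave'] (min_width=9, slack=4)
Line 2: ['metal', 'forest'] (min_width=12, slack=1)
Line 3: ['hard', 'walk'] (min_width=9, slack=4)
Line 4: ['house', 'corn', 'is'] (min_width=13, slack=0)
Line 5: ['to', 'you', 'warm'] (min_width=11, slack=2)
Line 6: ['line', 'guitar'] (min_width=11, slack=2)
Line 7: ['yellow', 'quick'] (min_width=12, slack=1)
Line 8: ['fire', 'bear'] (min_width=9, slack=4)
Line 9: ['leaf', 'journey'] (min_width=12, slack=1)
Line 10: ['cheese', 'deep'] (min_width=11, slack=2)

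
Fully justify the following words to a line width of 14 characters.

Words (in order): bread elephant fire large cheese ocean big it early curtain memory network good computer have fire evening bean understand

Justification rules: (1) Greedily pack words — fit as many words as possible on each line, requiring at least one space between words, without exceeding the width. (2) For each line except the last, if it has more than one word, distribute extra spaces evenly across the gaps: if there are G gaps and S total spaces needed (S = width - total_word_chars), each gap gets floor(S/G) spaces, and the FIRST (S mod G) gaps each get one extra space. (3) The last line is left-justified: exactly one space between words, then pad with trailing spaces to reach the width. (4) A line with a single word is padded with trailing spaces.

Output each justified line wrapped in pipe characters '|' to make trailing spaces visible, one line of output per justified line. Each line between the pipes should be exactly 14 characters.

Answer: |bread elephant|
|fire     large|
|cheese   ocean|
|big  it  early|
|curtain memory|
|network   good|
|computer  have|
|fire   evening|
|bean          |
|understand    |

Derivation:
Line 1: ['bread', 'elephant'] (min_width=14, slack=0)
Line 2: ['fire', 'large'] (min_width=10, slack=4)
Line 3: ['cheese', 'ocean'] (min_width=12, slack=2)
Line 4: ['big', 'it', 'early'] (min_width=12, slack=2)
Line 5: ['curtain', 'memory'] (min_width=14, slack=0)
Line 6: ['network', 'good'] (min_width=12, slack=2)
Line 7: ['computer', 'have'] (min_width=13, slack=1)
Line 8: ['fire', 'evening'] (min_width=12, slack=2)
Line 9: ['bean'] (min_width=4, slack=10)
Line 10: ['understand'] (min_width=10, slack=4)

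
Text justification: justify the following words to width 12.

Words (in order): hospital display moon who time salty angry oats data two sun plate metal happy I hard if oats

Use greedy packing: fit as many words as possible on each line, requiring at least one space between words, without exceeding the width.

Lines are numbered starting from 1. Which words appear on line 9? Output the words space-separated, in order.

Answer: if oats

Derivation:
Line 1: ['hospital'] (min_width=8, slack=4)
Line 2: ['display', 'moon'] (min_width=12, slack=0)
Line 3: ['who', 'time'] (min_width=8, slack=4)
Line 4: ['salty', 'angry'] (min_width=11, slack=1)
Line 5: ['oats', 'data'] (min_width=9, slack=3)
Line 6: ['two', 'sun'] (min_width=7, slack=5)
Line 7: ['plate', 'metal'] (min_width=11, slack=1)
Line 8: ['happy', 'I', 'hard'] (min_width=12, slack=0)
Line 9: ['if', 'oats'] (min_width=7, slack=5)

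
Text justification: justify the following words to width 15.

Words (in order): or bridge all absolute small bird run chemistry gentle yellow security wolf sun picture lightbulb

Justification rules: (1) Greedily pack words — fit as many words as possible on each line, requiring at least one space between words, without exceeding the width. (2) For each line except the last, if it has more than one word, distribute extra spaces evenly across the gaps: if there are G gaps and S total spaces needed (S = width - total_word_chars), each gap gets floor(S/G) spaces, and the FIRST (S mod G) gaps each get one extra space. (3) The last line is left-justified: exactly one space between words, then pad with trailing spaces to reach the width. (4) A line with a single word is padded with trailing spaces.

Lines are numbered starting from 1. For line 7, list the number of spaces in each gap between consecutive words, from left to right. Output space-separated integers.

Line 1: ['or', 'bridge', 'all'] (min_width=13, slack=2)
Line 2: ['absolute', 'small'] (min_width=14, slack=1)
Line 3: ['bird', 'run'] (min_width=8, slack=7)
Line 4: ['chemistry'] (min_width=9, slack=6)
Line 5: ['gentle', 'yellow'] (min_width=13, slack=2)
Line 6: ['security', 'wolf'] (min_width=13, slack=2)
Line 7: ['sun', 'picture'] (min_width=11, slack=4)
Line 8: ['lightbulb'] (min_width=9, slack=6)

Answer: 5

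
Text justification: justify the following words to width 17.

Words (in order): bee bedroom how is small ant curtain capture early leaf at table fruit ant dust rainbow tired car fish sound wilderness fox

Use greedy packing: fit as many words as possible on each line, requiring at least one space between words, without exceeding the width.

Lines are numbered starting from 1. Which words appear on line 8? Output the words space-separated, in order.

Answer: sound wilderness

Derivation:
Line 1: ['bee', 'bedroom', 'how'] (min_width=15, slack=2)
Line 2: ['is', 'small', 'ant'] (min_width=12, slack=5)
Line 3: ['curtain', 'capture'] (min_width=15, slack=2)
Line 4: ['early', 'leaf', 'at'] (min_width=13, slack=4)
Line 5: ['table', 'fruit', 'ant'] (min_width=15, slack=2)
Line 6: ['dust', 'rainbow'] (min_width=12, slack=5)
Line 7: ['tired', 'car', 'fish'] (min_width=14, slack=3)
Line 8: ['sound', 'wilderness'] (min_width=16, slack=1)
Line 9: ['fox'] (min_width=3, slack=14)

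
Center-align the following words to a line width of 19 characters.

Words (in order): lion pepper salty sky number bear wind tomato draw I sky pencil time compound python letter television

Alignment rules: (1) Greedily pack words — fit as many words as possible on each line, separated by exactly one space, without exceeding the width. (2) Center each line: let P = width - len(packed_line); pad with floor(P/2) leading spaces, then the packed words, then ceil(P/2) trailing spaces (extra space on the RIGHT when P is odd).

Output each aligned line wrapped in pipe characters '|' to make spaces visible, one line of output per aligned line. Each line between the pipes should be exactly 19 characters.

Line 1: ['lion', 'pepper', 'salty'] (min_width=17, slack=2)
Line 2: ['sky', 'number', 'bear'] (min_width=15, slack=4)
Line 3: ['wind', 'tomato', 'draw', 'I'] (min_width=18, slack=1)
Line 4: ['sky', 'pencil', 'time'] (min_width=15, slack=4)
Line 5: ['compound', 'python'] (min_width=15, slack=4)
Line 6: ['letter', 'television'] (min_width=17, slack=2)

Answer: | lion pepper salty |
|  sky number bear  |
|wind tomato draw I |
|  sky pencil time  |
|  compound python  |
| letter television |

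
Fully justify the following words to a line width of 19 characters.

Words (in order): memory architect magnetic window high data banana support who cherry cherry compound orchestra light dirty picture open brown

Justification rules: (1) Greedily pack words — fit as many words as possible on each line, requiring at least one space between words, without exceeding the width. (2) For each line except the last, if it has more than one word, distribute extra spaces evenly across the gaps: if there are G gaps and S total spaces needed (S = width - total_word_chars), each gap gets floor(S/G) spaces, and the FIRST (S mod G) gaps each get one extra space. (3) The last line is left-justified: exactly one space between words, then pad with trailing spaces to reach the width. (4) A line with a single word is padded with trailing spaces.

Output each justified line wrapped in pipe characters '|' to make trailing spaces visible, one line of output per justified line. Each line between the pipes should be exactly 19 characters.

Line 1: ['memory', 'architect'] (min_width=16, slack=3)
Line 2: ['magnetic', 'window'] (min_width=15, slack=4)
Line 3: ['high', 'data', 'banana'] (min_width=16, slack=3)
Line 4: ['support', 'who', 'cherry'] (min_width=18, slack=1)
Line 5: ['cherry', 'compound'] (min_width=15, slack=4)
Line 6: ['orchestra', 'light'] (min_width=15, slack=4)
Line 7: ['dirty', 'picture', 'open'] (min_width=18, slack=1)
Line 8: ['brown'] (min_width=5, slack=14)

Answer: |memory    architect|
|magnetic     window|
|high   data  banana|
|support  who cherry|
|cherry     compound|
|orchestra     light|
|dirty  picture open|
|brown              |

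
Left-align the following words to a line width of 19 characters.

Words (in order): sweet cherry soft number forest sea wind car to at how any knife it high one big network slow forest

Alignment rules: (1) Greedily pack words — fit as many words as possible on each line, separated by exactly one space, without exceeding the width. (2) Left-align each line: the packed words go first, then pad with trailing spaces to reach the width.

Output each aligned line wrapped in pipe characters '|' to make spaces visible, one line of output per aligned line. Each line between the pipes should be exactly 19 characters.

Answer: |sweet cherry soft  |
|number forest sea  |
|wind car to at how |
|any knife it high  |
|one big network    |
|slow forest        |

Derivation:
Line 1: ['sweet', 'cherry', 'soft'] (min_width=17, slack=2)
Line 2: ['number', 'forest', 'sea'] (min_width=17, slack=2)
Line 3: ['wind', 'car', 'to', 'at', 'how'] (min_width=18, slack=1)
Line 4: ['any', 'knife', 'it', 'high'] (min_width=17, slack=2)
Line 5: ['one', 'big', 'network'] (min_width=15, slack=4)
Line 6: ['slow', 'forest'] (min_width=11, slack=8)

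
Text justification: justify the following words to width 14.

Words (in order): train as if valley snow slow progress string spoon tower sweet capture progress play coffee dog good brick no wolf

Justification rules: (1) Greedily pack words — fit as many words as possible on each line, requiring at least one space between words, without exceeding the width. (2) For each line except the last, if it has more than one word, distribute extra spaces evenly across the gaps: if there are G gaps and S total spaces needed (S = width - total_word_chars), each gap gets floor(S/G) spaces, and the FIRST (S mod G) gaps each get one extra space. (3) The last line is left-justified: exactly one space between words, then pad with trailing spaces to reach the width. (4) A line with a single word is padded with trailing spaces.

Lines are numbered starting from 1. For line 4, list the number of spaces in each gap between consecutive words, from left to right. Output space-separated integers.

Answer: 3

Derivation:
Line 1: ['train', 'as', 'if'] (min_width=11, slack=3)
Line 2: ['valley', 'snow'] (min_width=11, slack=3)
Line 3: ['slow', 'progress'] (min_width=13, slack=1)
Line 4: ['string', 'spoon'] (min_width=12, slack=2)
Line 5: ['tower', 'sweet'] (min_width=11, slack=3)
Line 6: ['capture'] (min_width=7, slack=7)
Line 7: ['progress', 'play'] (min_width=13, slack=1)
Line 8: ['coffee', 'dog'] (min_width=10, slack=4)
Line 9: ['good', 'brick', 'no'] (min_width=13, slack=1)
Line 10: ['wolf'] (min_width=4, slack=10)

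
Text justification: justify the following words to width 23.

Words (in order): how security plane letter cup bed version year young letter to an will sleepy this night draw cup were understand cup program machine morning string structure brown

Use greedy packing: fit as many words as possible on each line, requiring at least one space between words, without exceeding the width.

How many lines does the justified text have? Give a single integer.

Line 1: ['how', 'security', 'plane'] (min_width=18, slack=5)
Line 2: ['letter', 'cup', 'bed', 'version'] (min_width=22, slack=1)
Line 3: ['year', 'young', 'letter', 'to', 'an'] (min_width=23, slack=0)
Line 4: ['will', 'sleepy', 'this', 'night'] (min_width=22, slack=1)
Line 5: ['draw', 'cup', 'were'] (min_width=13, slack=10)
Line 6: ['understand', 'cup', 'program'] (min_width=22, slack=1)
Line 7: ['machine', 'morning', 'string'] (min_width=22, slack=1)
Line 8: ['structure', 'brown'] (min_width=15, slack=8)
Total lines: 8

Answer: 8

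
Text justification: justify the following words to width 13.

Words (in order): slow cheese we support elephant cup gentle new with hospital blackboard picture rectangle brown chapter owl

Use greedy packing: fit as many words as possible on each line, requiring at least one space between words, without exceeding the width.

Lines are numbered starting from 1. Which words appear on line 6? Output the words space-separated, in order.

Answer: blackboard

Derivation:
Line 1: ['slow', 'cheese'] (min_width=11, slack=2)
Line 2: ['we', 'support'] (min_width=10, slack=3)
Line 3: ['elephant', 'cup'] (min_width=12, slack=1)
Line 4: ['gentle', 'new'] (min_width=10, slack=3)
Line 5: ['with', 'hospital'] (min_width=13, slack=0)
Line 6: ['blackboard'] (min_width=10, slack=3)
Line 7: ['picture'] (min_width=7, slack=6)
Line 8: ['rectangle'] (min_width=9, slack=4)
Line 9: ['brown', 'chapter'] (min_width=13, slack=0)
Line 10: ['owl'] (min_width=3, slack=10)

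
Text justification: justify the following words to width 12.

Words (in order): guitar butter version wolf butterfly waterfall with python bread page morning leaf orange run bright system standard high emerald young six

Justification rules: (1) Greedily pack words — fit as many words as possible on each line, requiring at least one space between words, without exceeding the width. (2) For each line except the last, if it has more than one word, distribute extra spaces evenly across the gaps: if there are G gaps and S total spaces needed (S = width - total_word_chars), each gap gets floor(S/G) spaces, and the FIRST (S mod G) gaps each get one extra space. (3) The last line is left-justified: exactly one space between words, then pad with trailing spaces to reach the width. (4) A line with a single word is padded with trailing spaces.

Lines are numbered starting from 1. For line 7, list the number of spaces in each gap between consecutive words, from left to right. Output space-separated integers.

Line 1: ['guitar'] (min_width=6, slack=6)
Line 2: ['butter'] (min_width=6, slack=6)
Line 3: ['version', 'wolf'] (min_width=12, slack=0)
Line 4: ['butterfly'] (min_width=9, slack=3)
Line 5: ['waterfall'] (min_width=9, slack=3)
Line 6: ['with', 'python'] (min_width=11, slack=1)
Line 7: ['bread', 'page'] (min_width=10, slack=2)
Line 8: ['morning', 'leaf'] (min_width=12, slack=0)
Line 9: ['orange', 'run'] (min_width=10, slack=2)
Line 10: ['bright'] (min_width=6, slack=6)
Line 11: ['system'] (min_width=6, slack=6)
Line 12: ['standard'] (min_width=8, slack=4)
Line 13: ['high', 'emerald'] (min_width=12, slack=0)
Line 14: ['young', 'six'] (min_width=9, slack=3)

Answer: 3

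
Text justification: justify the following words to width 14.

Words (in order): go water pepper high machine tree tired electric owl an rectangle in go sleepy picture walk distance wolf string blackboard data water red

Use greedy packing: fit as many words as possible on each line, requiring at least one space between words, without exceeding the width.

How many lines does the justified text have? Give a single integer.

Answer: 12

Derivation:
Line 1: ['go', 'water'] (min_width=8, slack=6)
Line 2: ['pepper', 'high'] (min_width=11, slack=3)
Line 3: ['machine', 'tree'] (min_width=12, slack=2)
Line 4: ['tired', 'electric'] (min_width=14, slack=0)
Line 5: ['owl', 'an'] (min_width=6, slack=8)
Line 6: ['rectangle', 'in'] (min_width=12, slack=2)
Line 7: ['go', 'sleepy'] (min_width=9, slack=5)
Line 8: ['picture', 'walk'] (min_width=12, slack=2)
Line 9: ['distance', 'wolf'] (min_width=13, slack=1)
Line 10: ['string'] (min_width=6, slack=8)
Line 11: ['blackboard'] (min_width=10, slack=4)
Line 12: ['data', 'water', 'red'] (min_width=14, slack=0)
Total lines: 12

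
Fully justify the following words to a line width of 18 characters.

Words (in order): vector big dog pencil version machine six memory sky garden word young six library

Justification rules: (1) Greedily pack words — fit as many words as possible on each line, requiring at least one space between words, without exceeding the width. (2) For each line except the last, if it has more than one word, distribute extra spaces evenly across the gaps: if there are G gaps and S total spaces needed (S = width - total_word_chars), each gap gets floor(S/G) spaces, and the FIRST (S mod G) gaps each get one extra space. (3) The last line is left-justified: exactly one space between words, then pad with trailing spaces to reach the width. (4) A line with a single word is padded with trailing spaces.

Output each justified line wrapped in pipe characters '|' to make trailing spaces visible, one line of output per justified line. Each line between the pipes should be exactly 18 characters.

Answer: |vector   big   dog|
|pencil     version|
|machine six memory|
|sky   garden  word|
|young six library |

Derivation:
Line 1: ['vector', 'big', 'dog'] (min_width=14, slack=4)
Line 2: ['pencil', 'version'] (min_width=14, slack=4)
Line 3: ['machine', 'six', 'memory'] (min_width=18, slack=0)
Line 4: ['sky', 'garden', 'word'] (min_width=15, slack=3)
Line 5: ['young', 'six', 'library'] (min_width=17, slack=1)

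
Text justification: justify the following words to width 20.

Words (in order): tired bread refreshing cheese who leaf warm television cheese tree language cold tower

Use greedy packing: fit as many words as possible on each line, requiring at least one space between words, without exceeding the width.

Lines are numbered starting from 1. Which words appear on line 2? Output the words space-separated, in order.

Answer: refreshing cheese

Derivation:
Line 1: ['tired', 'bread'] (min_width=11, slack=9)
Line 2: ['refreshing', 'cheese'] (min_width=17, slack=3)
Line 3: ['who', 'leaf', 'warm'] (min_width=13, slack=7)
Line 4: ['television', 'cheese'] (min_width=17, slack=3)
Line 5: ['tree', 'language', 'cold'] (min_width=18, slack=2)
Line 6: ['tower'] (min_width=5, slack=15)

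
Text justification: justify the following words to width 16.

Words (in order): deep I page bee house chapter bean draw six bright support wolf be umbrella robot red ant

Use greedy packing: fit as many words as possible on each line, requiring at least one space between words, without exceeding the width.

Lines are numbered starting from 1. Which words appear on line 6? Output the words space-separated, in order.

Answer: robot red ant

Derivation:
Line 1: ['deep', 'I', 'page', 'bee'] (min_width=15, slack=1)
Line 2: ['house', 'chapter'] (min_width=13, slack=3)
Line 3: ['bean', 'draw', 'six'] (min_width=13, slack=3)
Line 4: ['bright', 'support'] (min_width=14, slack=2)
Line 5: ['wolf', 'be', 'umbrella'] (min_width=16, slack=0)
Line 6: ['robot', 'red', 'ant'] (min_width=13, slack=3)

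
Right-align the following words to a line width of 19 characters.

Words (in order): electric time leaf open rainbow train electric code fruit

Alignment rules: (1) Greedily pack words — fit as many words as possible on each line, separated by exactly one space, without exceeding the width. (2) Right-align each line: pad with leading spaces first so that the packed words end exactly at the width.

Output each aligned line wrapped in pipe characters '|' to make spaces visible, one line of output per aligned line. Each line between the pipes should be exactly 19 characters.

Answer: | electric time leaf|
| open rainbow train|
|electric code fruit|

Derivation:
Line 1: ['electric', 'time', 'leaf'] (min_width=18, slack=1)
Line 2: ['open', 'rainbow', 'train'] (min_width=18, slack=1)
Line 3: ['electric', 'code', 'fruit'] (min_width=19, slack=0)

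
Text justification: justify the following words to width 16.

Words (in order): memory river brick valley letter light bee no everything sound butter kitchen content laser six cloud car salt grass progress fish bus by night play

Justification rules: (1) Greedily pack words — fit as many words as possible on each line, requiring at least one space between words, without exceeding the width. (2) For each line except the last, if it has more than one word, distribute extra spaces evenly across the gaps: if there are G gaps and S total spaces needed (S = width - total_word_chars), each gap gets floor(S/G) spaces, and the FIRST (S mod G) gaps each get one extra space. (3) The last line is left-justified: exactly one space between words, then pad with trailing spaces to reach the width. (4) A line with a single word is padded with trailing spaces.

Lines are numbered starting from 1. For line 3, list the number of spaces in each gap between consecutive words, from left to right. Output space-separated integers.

Line 1: ['memory', 'river'] (min_width=12, slack=4)
Line 2: ['brick', 'valley'] (min_width=12, slack=4)
Line 3: ['letter', 'light', 'bee'] (min_width=16, slack=0)
Line 4: ['no', 'everything'] (min_width=13, slack=3)
Line 5: ['sound', 'butter'] (min_width=12, slack=4)
Line 6: ['kitchen', 'content'] (min_width=15, slack=1)
Line 7: ['laser', 'six', 'cloud'] (min_width=15, slack=1)
Line 8: ['car', 'salt', 'grass'] (min_width=14, slack=2)
Line 9: ['progress', 'fish'] (min_width=13, slack=3)
Line 10: ['bus', 'by', 'night'] (min_width=12, slack=4)
Line 11: ['play'] (min_width=4, slack=12)

Answer: 1 1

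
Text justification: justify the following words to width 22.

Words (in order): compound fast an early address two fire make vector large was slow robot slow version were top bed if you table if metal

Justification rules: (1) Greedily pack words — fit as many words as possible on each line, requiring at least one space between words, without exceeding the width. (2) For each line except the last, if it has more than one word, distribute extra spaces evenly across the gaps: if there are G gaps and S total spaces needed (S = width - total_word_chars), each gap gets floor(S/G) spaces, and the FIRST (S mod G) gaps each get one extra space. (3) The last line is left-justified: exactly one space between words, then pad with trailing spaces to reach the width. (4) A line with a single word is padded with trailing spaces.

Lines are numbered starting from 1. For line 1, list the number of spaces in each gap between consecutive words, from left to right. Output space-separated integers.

Line 1: ['compound', 'fast', 'an', 'early'] (min_width=22, slack=0)
Line 2: ['address', 'two', 'fire', 'make'] (min_width=21, slack=1)
Line 3: ['vector', 'large', 'was', 'slow'] (min_width=21, slack=1)
Line 4: ['robot', 'slow', 'version'] (min_width=18, slack=4)
Line 5: ['were', 'top', 'bed', 'if', 'you'] (min_width=19, slack=3)
Line 6: ['table', 'if', 'metal'] (min_width=14, slack=8)

Answer: 1 1 1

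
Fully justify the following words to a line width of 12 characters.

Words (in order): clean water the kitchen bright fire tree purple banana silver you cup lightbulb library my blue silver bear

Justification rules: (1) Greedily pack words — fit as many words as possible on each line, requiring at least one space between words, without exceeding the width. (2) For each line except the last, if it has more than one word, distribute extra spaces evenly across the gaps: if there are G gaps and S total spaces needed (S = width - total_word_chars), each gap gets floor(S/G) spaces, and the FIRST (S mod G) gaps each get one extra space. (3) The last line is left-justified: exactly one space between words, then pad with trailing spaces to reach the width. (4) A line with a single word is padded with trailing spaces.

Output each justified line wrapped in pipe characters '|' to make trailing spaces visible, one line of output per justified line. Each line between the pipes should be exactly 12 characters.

Line 1: ['clean', 'water'] (min_width=11, slack=1)
Line 2: ['the', 'kitchen'] (min_width=11, slack=1)
Line 3: ['bright', 'fire'] (min_width=11, slack=1)
Line 4: ['tree', 'purple'] (min_width=11, slack=1)
Line 5: ['banana'] (min_width=6, slack=6)
Line 6: ['silver', 'you'] (min_width=10, slack=2)
Line 7: ['cup'] (min_width=3, slack=9)
Line 8: ['lightbulb'] (min_width=9, slack=3)
Line 9: ['library', 'my'] (min_width=10, slack=2)
Line 10: ['blue', 'silver'] (min_width=11, slack=1)
Line 11: ['bear'] (min_width=4, slack=8)

Answer: |clean  water|
|the  kitchen|
|bright  fire|
|tree  purple|
|banana      |
|silver   you|
|cup         |
|lightbulb   |
|library   my|
|blue  silver|
|bear        |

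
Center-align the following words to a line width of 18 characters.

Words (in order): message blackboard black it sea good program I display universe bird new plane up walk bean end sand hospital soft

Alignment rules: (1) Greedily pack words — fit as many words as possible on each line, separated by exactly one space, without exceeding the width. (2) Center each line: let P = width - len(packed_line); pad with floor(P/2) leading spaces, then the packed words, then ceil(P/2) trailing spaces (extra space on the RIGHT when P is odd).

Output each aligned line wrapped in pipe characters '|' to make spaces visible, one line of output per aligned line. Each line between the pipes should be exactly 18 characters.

Answer: |message blackboard|
|black it sea good |
|program I display |
|universe bird new |
|plane up walk bean|
|end sand hospital |
|       soft       |

Derivation:
Line 1: ['message', 'blackboard'] (min_width=18, slack=0)
Line 2: ['black', 'it', 'sea', 'good'] (min_width=17, slack=1)
Line 3: ['program', 'I', 'display'] (min_width=17, slack=1)
Line 4: ['universe', 'bird', 'new'] (min_width=17, slack=1)
Line 5: ['plane', 'up', 'walk', 'bean'] (min_width=18, slack=0)
Line 6: ['end', 'sand', 'hospital'] (min_width=17, slack=1)
Line 7: ['soft'] (min_width=4, slack=14)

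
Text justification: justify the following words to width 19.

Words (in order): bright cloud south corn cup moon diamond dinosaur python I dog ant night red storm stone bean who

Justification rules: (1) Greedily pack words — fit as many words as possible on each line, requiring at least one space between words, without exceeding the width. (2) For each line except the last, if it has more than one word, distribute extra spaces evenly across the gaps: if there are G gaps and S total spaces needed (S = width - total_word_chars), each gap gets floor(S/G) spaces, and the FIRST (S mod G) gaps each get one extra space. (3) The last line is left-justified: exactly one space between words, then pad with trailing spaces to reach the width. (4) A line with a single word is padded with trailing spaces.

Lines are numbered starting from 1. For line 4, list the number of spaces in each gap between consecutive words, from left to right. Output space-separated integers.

Line 1: ['bright', 'cloud', 'south'] (min_width=18, slack=1)
Line 2: ['corn', 'cup', 'moon'] (min_width=13, slack=6)
Line 3: ['diamond', 'dinosaur'] (min_width=16, slack=3)
Line 4: ['python', 'I', 'dog', 'ant'] (min_width=16, slack=3)
Line 5: ['night', 'red', 'storm'] (min_width=15, slack=4)
Line 6: ['stone', 'bean', 'who'] (min_width=14, slack=5)

Answer: 2 2 2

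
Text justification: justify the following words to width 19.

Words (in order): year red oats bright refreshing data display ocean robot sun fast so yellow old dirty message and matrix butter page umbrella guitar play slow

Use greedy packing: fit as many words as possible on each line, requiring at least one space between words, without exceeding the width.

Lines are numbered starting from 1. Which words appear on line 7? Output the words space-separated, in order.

Line 1: ['year', 'red', 'oats'] (min_width=13, slack=6)
Line 2: ['bright', 'refreshing'] (min_width=17, slack=2)
Line 3: ['data', 'display', 'ocean'] (min_width=18, slack=1)
Line 4: ['robot', 'sun', 'fast', 'so'] (min_width=17, slack=2)
Line 5: ['yellow', 'old', 'dirty'] (min_width=16, slack=3)
Line 6: ['message', 'and', 'matrix'] (min_width=18, slack=1)
Line 7: ['butter', 'page'] (min_width=11, slack=8)
Line 8: ['umbrella', 'guitar'] (min_width=15, slack=4)
Line 9: ['play', 'slow'] (min_width=9, slack=10)

Answer: butter page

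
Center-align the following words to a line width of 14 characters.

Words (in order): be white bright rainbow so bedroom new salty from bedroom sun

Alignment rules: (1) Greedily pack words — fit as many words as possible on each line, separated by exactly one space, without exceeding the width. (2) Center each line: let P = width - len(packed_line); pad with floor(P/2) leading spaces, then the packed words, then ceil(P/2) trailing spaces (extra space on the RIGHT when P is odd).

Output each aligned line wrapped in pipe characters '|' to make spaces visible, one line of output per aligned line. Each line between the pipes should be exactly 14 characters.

Answer: |   be white   |
|bright rainbow|
|so bedroom new|
|  salty from  |
| bedroom sun  |

Derivation:
Line 1: ['be', 'white'] (min_width=8, slack=6)
Line 2: ['bright', 'rainbow'] (min_width=14, slack=0)
Line 3: ['so', 'bedroom', 'new'] (min_width=14, slack=0)
Line 4: ['salty', 'from'] (min_width=10, slack=4)
Line 5: ['bedroom', 'sun'] (min_width=11, slack=3)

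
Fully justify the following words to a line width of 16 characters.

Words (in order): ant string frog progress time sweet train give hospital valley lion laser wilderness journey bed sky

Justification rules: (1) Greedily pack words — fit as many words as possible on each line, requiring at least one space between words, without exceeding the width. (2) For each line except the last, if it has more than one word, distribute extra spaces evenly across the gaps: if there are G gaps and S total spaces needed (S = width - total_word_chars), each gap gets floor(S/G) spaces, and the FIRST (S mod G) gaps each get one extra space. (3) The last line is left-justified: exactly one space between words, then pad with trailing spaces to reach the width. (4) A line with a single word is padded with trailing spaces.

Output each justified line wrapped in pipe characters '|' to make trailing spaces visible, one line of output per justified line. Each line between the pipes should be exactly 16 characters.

Answer: |ant  string frog|
|progress    time|
|sweet train give|
|hospital  valley|
|lion       laser|
|wilderness      |
|journey bed sky |

Derivation:
Line 1: ['ant', 'string', 'frog'] (min_width=15, slack=1)
Line 2: ['progress', 'time'] (min_width=13, slack=3)
Line 3: ['sweet', 'train', 'give'] (min_width=16, slack=0)
Line 4: ['hospital', 'valley'] (min_width=15, slack=1)
Line 5: ['lion', 'laser'] (min_width=10, slack=6)
Line 6: ['wilderness'] (min_width=10, slack=6)
Line 7: ['journey', 'bed', 'sky'] (min_width=15, slack=1)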